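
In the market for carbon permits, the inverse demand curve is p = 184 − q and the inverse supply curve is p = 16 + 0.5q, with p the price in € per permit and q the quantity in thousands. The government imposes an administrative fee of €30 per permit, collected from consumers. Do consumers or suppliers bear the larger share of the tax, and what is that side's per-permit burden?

Consumers bear the larger share: €20 per permit.

Inverting to q(p) form: qd = 184 − p; qs = 2p − 32.
Without the tax, 184 − p = 2p − 32 gives 3p = 216, so p* = €72 and q* = 112.
With the tax collected from consumers, demand (in seller-price terms) shifts: qd = 184 − (p + 30).
Solving gives q = 92 with consumers paying €92 and suppliers receiving €62 (the €30 wedge).
Per-permit burden: consumers €20, suppliers €10.
Consumers take the larger share because demand is less price-elastic here (demand slope 1 vs supply slope 2).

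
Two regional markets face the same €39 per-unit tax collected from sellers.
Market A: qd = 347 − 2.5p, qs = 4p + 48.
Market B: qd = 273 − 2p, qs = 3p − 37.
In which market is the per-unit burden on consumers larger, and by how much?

Market A, by €0.6.

Market A: pre-tax p* = €46, q* = 232; post-tax q = 172; per-unit burden on consumers = €24.
Market B: pre-tax p* = €62, q* = 149; post-tax q = 102.2; per-unit burden on consumers = €23.4.
Difference: €24 vs €23.4 → market A is larger by €0.6.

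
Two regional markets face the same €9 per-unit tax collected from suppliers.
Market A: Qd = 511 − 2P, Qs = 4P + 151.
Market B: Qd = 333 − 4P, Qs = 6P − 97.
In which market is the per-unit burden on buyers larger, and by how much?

Market A, by €0.6.

Market A: pre-tax P* = €60, Q* = 391; post-tax Q = 379; per-unit burden on buyers = €6.
Market B: pre-tax P* = €43, Q* = 161; post-tax Q = 139.4; per-unit burden on buyers = €5.4.
Difference: €6 vs €5.4 → market A is larger by €0.6.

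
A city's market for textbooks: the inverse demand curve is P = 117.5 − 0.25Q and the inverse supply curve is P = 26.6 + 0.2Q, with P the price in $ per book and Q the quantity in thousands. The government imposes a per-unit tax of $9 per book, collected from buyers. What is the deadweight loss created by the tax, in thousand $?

Deadweight loss = $90 thousand.

Inverting to Q(P) form: Qd = 470 − 4P; Qs = 5P − 133.
Without the tax, 470 − 4P = 5P − 133 gives 9P = 603, so P* = $67 and Q* = 202.
With the tax collected from buyers, demand (in seller-price terms) shifts: Qd = 470 − 4(P + 9).
New equilibrium: buyers pay $72, producers receive $63, Q = 182. (Wedge: Pb − Ps = 9.)
Quantity falls by |ΔQ| = |202 − 182| = 20.
DWL = ½ · t · |ΔQ| = ½ · 9 · 20 = $90.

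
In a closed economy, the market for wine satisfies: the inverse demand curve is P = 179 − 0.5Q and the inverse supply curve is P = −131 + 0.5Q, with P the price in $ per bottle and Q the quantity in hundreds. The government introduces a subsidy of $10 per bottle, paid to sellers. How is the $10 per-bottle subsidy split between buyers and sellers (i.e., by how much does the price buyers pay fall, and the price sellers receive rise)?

Buyers gain $5 per bottle; sellers gain $5 per bottle.

Inverting to Q(P) form: Qd = 358 − 2P; Qs = 2P + 262.
Without the subsidy, 358 − 2P = 2P + 262 gives 4P = 96, so P* = $24 and Q* = 310.
With a per-unit subsidy paid to sellers, each receives P + 10 per unit sold, so supply becomes Qs = 2(P + 10) + 262.
New equilibrium: buyers pay $19, sellers receive $29, Q = 320. (Wedge: Pb − Ps = −10.)
Gain to buyers: $5; to sellers: $5. (They sum to $10.)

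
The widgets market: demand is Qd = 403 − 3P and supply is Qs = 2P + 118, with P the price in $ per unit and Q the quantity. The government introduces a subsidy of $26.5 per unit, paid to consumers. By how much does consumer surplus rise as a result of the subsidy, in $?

Without the subsidy, 403 − 3P = 2P + 118 gives 5P = 285, so P* = $57 and Q* = 232.
With a per-unit subsidy paid to consumers, each effectively pays P − 26.5, so demand becomes Qd = 403 − 3(P − 26.5).
Solving gives Q = 263.8 with consumers paying $46.4 and producers receiving $72.9 (the $26.5 wedge).
ΔCS is the trapezoid between Q = 263.8 and Q = 232 of height $10.6: ½ · (232 + 263.8) · 10.6 = $2627.74.

Consumer surplus rises by $2627.74.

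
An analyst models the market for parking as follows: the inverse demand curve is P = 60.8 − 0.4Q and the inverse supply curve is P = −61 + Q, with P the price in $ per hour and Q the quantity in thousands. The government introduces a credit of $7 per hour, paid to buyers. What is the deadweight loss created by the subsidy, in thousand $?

Deadweight loss = $17.5 thousand.

Inverting to Q(P) form: Qd = 152 − 2.5P; Qs = P + 61.
Before the subsidy: set 152 − 2.5P = P + 61 → P* = $26, Q* = 87.
With a per-unit subsidy paid to buyers, each effectively pays P − 7, so demand becomes Qd = 152 − 2.5(P − 7).
New equilibrium: buyers pay $24, suppliers receive $31, Q = 92. (Wedge: Pb − Ps = −7.)
Quantity rises by |ΔQ| = |87 − 92| = 5.
DWL = ½ · t · |ΔQ| = ½ · 7 · 5 = $17.5.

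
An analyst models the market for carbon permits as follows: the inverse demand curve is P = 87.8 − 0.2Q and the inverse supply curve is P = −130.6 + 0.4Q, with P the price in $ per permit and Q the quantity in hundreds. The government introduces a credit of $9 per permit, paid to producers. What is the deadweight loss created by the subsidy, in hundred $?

Rewrite in direct form: Qd = 439 − 5P and Qs = 2.5P + 326.5.
Before the subsidy: set 439 − 5P = 2.5P + 326.5 → P* = $15, Q* = 364.
With a per-unit subsidy paid to producers, each receives P + 9 per unit sold, so supply becomes Qs = 2.5(P + 9) + 326.5.
Solving gives Q = 379 with consumers paying $12 and producers receiving $21 (the $9 wedge).
Quantity rises by |ΔQ| = |364 − 379| = 15.
DWL = ½ · t · |ΔQ| = ½ · 9 · 15 = $67.5.

Deadweight loss = $67.5 hundred.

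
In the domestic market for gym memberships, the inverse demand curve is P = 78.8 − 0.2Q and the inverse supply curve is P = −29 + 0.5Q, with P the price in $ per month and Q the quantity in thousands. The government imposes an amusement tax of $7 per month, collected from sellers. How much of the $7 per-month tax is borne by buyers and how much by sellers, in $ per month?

Buyers bear $2 per month; sellers bear $5 per month.

Rewrite in direct form: Qd = 394 − 5P and Qs = 2P + 58.
Before the tax: set 394 − 5P = 2P + 58 → P* = $48, Q* = 154.
With the tax collected from sellers, supply shifts: Qs = 2(P − 7) + 58.
New equilibrium: buyers pay $50, sellers receive $43, Q = 144. (Wedge: Pb − Ps = 7.)
Burden on buyers: $2; on sellers: $5. (They sum to $7.)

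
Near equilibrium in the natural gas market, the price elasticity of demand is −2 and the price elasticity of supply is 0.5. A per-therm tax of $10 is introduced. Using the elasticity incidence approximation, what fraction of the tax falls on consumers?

Incidence ratio: consumers' share ≈ εs / (εs + |εd|) = 0.5 / (0.5 + 2) = 0.2.
Supply is the less elastic side, so consumers bear the smaller share.

Consumers' share ≈ 0.2.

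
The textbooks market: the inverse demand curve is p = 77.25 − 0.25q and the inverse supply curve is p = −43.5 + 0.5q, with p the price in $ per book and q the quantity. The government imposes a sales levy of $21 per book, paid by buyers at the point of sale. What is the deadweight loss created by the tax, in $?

Rewrite in direct form: qd = 309 − 4p and qs = 2p + 87.
Before the tax: set 309 − 4p = 2p + 87 → p* = $37, q* = 161.
With the tax collected from buyers, demand (in seller-price terms) shifts: qd = 309 − 4(p + 21).
Solving gives q = 133 with buyers paying $44 and sellers receiving $23 (the $21 wedge).
Quantity falls by |ΔQ| = |161 − 133| = 28.
DWL = ½ · t · |ΔQ| = ½ · 21 · 28 = $294.

Deadweight loss = $294.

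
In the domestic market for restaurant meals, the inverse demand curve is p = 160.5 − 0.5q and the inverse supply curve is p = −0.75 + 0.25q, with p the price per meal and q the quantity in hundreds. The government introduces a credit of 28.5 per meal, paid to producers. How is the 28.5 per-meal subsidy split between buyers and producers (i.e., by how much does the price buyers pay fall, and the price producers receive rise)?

Buyers gain 19 per meal; producers gain 9.5 per meal.

Rewrite in direct form: qd = 321 − 2p and qs = 4p + 3.
Before the subsidy: set 321 − 2p = 4p + 3 → p* = 53, q* = 215.
With a per-unit subsidy paid to producers, each receives p + 28.5 per unit sold, so supply becomes qs = 4(p + 28.5) + 3.
Solving gives q = 253 with buyers paying 34 and producers receiving 62.5 (the 28.5 wedge).
Gain to buyers: 19; to producers: 9.5. (They sum to 28.5.)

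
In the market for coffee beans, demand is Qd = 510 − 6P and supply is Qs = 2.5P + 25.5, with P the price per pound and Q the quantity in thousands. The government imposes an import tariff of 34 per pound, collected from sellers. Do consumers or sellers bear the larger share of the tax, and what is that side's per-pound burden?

Sellers bear the larger share: 24 per pound.

Before the tax: set 510 − 6P = 2.5P + 25.5 → P* = 57, Q* = 168.
With the tax collected from sellers, supply shifts: Qs = 2.5(P − 34) + 25.5.
New equilibrium: consumers pay 67, sellers receive 33, Q = 108. (Wedge: Pb − Ps = 34.)
Per-pound burden: consumers 10, sellers 24.
Sellers take the larger share because supply is less price-elastic here (demand slope 6 vs supply slope 2.5).
The less price-elastic side of the market bears the larger share of a per-unit tax.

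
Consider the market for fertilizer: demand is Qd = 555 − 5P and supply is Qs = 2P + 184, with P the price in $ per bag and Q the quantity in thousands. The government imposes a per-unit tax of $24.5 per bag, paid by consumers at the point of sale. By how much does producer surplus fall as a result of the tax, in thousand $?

Before the tax: set 555 − 5P = 2P + 184 → P* = $53, Q* = 290.
With the tax collected from consumers, demand (in seller-price terms) shifts: Qd = 555 − 5(P + 24.5).
New equilibrium: consumers pay $60, sellers receive $35.5, Q = 255. (Wedge: Pb − Ps = 24.5.)
ΔPS is the trapezoid between Q = 255 and Q = 290 of height $17.5: ½ · (290 + 255) · 17.5 = $4768.75.

Producer surplus falls by $4768.75 thousand.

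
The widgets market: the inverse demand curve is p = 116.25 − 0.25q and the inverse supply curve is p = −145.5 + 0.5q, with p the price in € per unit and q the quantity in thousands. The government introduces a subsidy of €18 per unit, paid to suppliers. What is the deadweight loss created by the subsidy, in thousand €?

Rewrite in direct form: qd = 465 − 4p and qs = 2p + 291.
Before the subsidy: set 465 − 4p = 2p + 291 → p* = €29, q* = 349.
With a per-unit subsidy paid to suppliers, each receives p + 18 per unit sold, so supply becomes qs = 2(p + 18) + 291.
New equilibrium: buyers pay €23, suppliers receive €41, q = 373. (Wedge: pb − ps = −18.)
Quantity rises by |ΔQ| = |349 − 373| = 24.
DWL = ½ · t · |ΔQ| = ½ · 18 · 24 = €216.

Deadweight loss = €216 thousand.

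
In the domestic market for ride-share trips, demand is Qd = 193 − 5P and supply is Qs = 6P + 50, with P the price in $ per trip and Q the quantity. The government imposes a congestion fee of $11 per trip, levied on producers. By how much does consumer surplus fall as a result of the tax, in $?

Consumer surplus falls by $678.

Without the tax, 193 − 5P = 6P + 50 gives 11P = 143, so P* = $13 and Q* = 128.
With the tax collected from producers, supply shifts: Qs = 6(P − 11) + 50.
New equilibrium: buyers pay $19, producers receive $8, Q = 98. (Wedge: Pb − Ps = 11.)
ΔCS is the trapezoid between Q = 98 and Q = 128 of height $6: ½ · (128 + 98) · 6 = $678.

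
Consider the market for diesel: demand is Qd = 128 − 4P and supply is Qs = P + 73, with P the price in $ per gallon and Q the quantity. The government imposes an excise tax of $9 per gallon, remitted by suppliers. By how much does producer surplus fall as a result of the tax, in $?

Without the tax, 128 − 4P = P + 73 gives 5P = 55, so P* = $11 and Q* = 84.
With the tax collected from suppliers, supply shifts: Qs = (P − 9) + 73.
Solving gives Q = 76.8 with buyers paying $12.8 and suppliers receiving $3.8 (the $9 wedge).
ΔPS is the trapezoid between Q = 76.8 and Q = 84 of height $7.2: ½ · (84 + 76.8) · 7.2 = $578.88.

Producer surplus falls by $578.88.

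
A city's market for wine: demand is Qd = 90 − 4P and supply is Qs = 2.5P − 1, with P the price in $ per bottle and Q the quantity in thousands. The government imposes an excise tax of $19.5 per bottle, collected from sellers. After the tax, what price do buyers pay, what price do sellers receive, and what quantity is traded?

Buyers pay $21.5; sellers receive $2; quantity = 4.

Before the tax: set 90 − 4P = 2.5P − 1 → P* = $14, Q* = 34.
With the tax collected from sellers, supply shifts: Qs = 2.5(P − 19.5) − 1.
Solving gives Q = 4 with buyers paying $21.5 and sellers receiving $2 (the $19.5 wedge).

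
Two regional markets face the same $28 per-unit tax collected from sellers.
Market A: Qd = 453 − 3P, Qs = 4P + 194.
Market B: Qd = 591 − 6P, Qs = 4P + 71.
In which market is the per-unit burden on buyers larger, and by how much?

Market A, by $4.8.

Market A: pre-tax P* = $37, Q* = 342; post-tax Q = 294; per-unit burden on buyers = $16.
Market B: pre-tax P* = $52, Q* = 279; post-tax Q = 211.8; per-unit burden on buyers = $11.2.
Difference: $16 vs $11.2 → market A is larger by $4.8.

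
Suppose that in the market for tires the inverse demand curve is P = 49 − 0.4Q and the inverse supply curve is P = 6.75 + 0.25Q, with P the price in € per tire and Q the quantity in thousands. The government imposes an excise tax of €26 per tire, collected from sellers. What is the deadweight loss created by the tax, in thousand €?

Inverting to Q(P) form: Qd = 122.5 − 2.5P; Qs = 4P − 27.
Without the tax, 122.5 − 2.5P = 4P − 27 gives 6.5P = 149.5, so P* = €23 and Q* = 65.
With the tax collected from sellers, supply shifts: Qs = 4(P − 26) − 27.
Solving gives Q = 25 with consumers paying €39 and sellers receiving €13 (the €26 wedge).
Quantity falls by |ΔQ| = |65 − 25| = 40.
DWL = ½ · t · |ΔQ| = ½ · 26 · 40 = €520.

Deadweight loss = €520 thousand.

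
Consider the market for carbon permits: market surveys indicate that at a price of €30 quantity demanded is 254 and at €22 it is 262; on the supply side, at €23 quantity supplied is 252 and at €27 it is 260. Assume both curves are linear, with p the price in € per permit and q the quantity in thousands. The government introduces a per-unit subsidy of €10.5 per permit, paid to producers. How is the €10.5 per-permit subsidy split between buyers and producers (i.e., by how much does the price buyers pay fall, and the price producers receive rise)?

Buyers gain €7 per permit; producers gain €3.5 per permit.

Demand slope: (262 − 254)/(22 − 30) = -1, so qd = 284 − p.
Supply slope: (260 − 252)/(27 − 23) = 2, so qs = 2p + 206.
Before the subsidy: set 284 − p = 2p + 206 → p* = €26, q* = 258.
With a per-unit subsidy paid to producers, each receives p + 10.5 per unit sold, so supply becomes qs = 2(p + 10.5) + 206.
Solving gives q = 265 with buyers paying €19 and producers receiving €29.5 (the €10.5 wedge).
Gain to buyers: €7; to producers: €3.5. (They sum to €10.5.)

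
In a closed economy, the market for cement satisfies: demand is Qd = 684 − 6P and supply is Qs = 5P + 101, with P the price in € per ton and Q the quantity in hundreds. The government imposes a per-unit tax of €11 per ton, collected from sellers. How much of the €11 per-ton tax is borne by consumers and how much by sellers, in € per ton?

Without the tax, 684 − 6P = 5P + 101 gives 11P = 583, so P* = €53 and Q* = 366.
With the tax collected from sellers, supply shifts: Qs = 5(P − 11) + 101.
New equilibrium: consumers pay €58, sellers receive €47, Q = 336. (Wedge: Pb − Ps = 11.)
Burden on consumers: €5; on sellers: €6. (They sum to €11.)

Consumers bear €5 per ton; sellers bear €6 per ton.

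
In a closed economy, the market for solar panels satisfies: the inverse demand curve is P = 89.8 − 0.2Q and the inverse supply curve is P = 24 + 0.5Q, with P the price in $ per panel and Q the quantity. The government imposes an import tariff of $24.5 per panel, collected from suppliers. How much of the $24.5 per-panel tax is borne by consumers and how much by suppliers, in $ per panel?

Consumers bear $7 per panel; suppliers bear $17.5 per panel.

Inverting to Q(P) form: Qd = 449 − 5P; Qs = 2P − 48.
Before the tax: set 449 − 5P = 2P − 48 → P* = $71, Q* = 94.
With the tax collected from suppliers, supply shifts: Qs = 2(P − 24.5) − 48.
New equilibrium: consumers pay $78, suppliers receive $53.5, Q = 59. (Wedge: Pb − Ps = 24.5.)
Burden on consumers: $7; on suppliers: $17.5. (They sum to $24.5.)
The less price-elastic side of the market bears the larger share of a per-unit tax.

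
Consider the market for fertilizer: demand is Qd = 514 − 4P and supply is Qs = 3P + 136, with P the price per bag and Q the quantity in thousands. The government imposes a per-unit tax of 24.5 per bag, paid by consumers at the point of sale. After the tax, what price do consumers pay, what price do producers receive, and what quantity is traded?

Consumers pay 64.5; producers receive 40; quantity = 256.

Before the tax: set 514 − 4P = 3P + 136 → P* = 54, Q* = 298.
With the tax collected from consumers, demand (in seller-price terms) shifts: Qd = 514 − 4(P + 24.5).
New equilibrium: consumers pay 64.5, producers receive 40, Q = 256. (Wedge: Pb − Ps = 24.5.)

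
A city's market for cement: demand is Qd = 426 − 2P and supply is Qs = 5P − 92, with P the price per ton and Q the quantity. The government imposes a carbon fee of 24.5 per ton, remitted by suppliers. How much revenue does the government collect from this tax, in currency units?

Before the tax: set 426 − 2P = 5P − 92 → P* = 74, Q* = 278.
With the tax collected from suppliers, supply shifts: Qs = 5(P − 24.5) − 92.
New equilibrium: consumers pay 91.5, suppliers receive 67, Q = 243. (Wedge: Pb − Ps = 24.5.)
Revenue = t · Q = 24.5 · 243 = 5953.5.

Tax revenue = 5953.5.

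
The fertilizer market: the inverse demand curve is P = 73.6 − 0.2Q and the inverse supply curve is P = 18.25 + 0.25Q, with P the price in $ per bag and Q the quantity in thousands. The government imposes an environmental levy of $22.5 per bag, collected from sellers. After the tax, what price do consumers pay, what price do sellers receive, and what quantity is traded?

Consumers pay $59; sellers receive $36.5; quantity = 73.

Inverting to Q(P) form: Qd = 368 − 5P; Qs = 4P − 73.
Before the tax: set 368 − 5P = 4P − 73 → P* = $49, Q* = 123.
With the tax collected from sellers, supply shifts: Qs = 4(P − 22.5) − 73.
Solving gives Q = 73 with consumers paying $59 and sellers receiving $36.5 (the $22.5 wedge).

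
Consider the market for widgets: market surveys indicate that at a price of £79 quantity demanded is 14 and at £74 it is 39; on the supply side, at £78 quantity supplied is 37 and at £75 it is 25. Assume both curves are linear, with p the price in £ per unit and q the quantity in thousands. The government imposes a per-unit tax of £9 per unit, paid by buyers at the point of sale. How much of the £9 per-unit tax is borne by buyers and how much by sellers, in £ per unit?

Demand slope: (39 − 14)/(74 − 79) = -5, so qd = 409 − 5p.
Supply slope: (25 − 37)/(75 − 78) = 4, so qs = 4p − 275.
Before the tax: set 409 − 5p = 4p − 275 → p* = £76, q* = 29.
With the tax collected from buyers, demand (in seller-price terms) shifts: qd = 409 − 5(p + 9).
New equilibrium: buyers pay £80, sellers receive £71, q = 9. (Wedge: pb − ps = 9.)
Burden on buyers: £4; on sellers: £5. (They sum to £9.)
The less price-elastic side of the market bears the larger share of a per-unit tax.

Buyers bear £4 per unit; sellers bear £5 per unit.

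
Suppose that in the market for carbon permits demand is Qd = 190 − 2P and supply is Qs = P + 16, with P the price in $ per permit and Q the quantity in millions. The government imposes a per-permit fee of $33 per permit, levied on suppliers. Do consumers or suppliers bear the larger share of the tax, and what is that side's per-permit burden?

Without the tax, 190 − 2P = P + 16 gives 3P = 174, so P* = $58 and Q* = 74.
With the tax collected from suppliers, supply shifts: Qs = (P − 33) + 16.
Solving gives Q = 52 with consumers paying $69 and suppliers receiving $36 (the $33 wedge).
Per-permit burden: consumers $11, suppliers $22.
Suppliers take the larger share because supply is less price-elastic here (demand slope 2 vs supply slope 1).
The less price-elastic side of the market bears the larger share of a per-unit tax.

Suppliers bear the larger share: $22 per permit.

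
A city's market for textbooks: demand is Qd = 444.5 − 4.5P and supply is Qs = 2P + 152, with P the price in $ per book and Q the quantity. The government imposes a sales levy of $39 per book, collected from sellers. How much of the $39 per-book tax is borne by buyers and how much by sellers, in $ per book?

Before the tax: set 444.5 − 4.5P = 2P + 152 → P* = $45, Q* = 242.
With the tax collected from sellers, supply shifts: Qs = 2(P − 39) + 152.
Solving gives Q = 188 with buyers paying $57 and sellers receiving $18 (the $39 wedge).
Burden on buyers: $12; on sellers: $27. (They sum to $39.)

Buyers bear $12 per book; sellers bear $27 per book.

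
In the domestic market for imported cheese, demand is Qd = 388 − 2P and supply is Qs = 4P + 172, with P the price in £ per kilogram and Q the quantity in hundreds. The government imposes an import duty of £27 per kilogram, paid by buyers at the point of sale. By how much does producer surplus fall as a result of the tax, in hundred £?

Before the tax: set 388 − 2P = 4P + 172 → P* = £36, Q* = 316.
With the tax collected from buyers, demand (in seller-price terms) shifts: Qd = 388 − 2(P + 27).
New equilibrium: buyers pay £54, sellers receive £27, Q = 280. (Wedge: Pb − Ps = 27.)
ΔPS is the trapezoid between Q = 280 and Q = 316 of height £9: ½ · (316 + 280) · 9 = £2682.

Producer surplus falls by £2682 hundred.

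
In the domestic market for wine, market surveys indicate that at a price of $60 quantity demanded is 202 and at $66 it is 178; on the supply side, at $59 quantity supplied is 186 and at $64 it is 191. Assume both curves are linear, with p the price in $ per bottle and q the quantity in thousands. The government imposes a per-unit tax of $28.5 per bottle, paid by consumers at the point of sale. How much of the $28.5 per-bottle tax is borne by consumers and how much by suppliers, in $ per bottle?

Consumers bear $5.7 per bottle; suppliers bear $22.8 per bottle.

Demand slope: (178 − 202)/(66 − 60) = -4, so qd = 442 − 4p.
Supply slope: (191 − 186)/(64 − 59) = 1, so qs = p + 127.
Before the tax: set 442 − 4p = p + 127 → p* = $63, q* = 190.
With the tax collected from consumers, demand (in seller-price terms) shifts: qd = 442 − 4(p + 28.5).
Solving gives q = 167.2 with consumers paying $68.7 and suppliers receiving $40.2 (the $28.5 wedge).
Burden on consumers: $5.7; on suppliers: $22.8. (They sum to $28.5.)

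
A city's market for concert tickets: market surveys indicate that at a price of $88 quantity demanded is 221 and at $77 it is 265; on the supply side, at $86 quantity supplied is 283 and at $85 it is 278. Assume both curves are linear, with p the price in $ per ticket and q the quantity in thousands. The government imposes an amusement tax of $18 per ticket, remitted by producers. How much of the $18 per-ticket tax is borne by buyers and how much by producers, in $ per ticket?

Buyers bear $10 per ticket; producers bear $8 per ticket.

Demand slope: (265 − 221)/(77 − 88) = -4, so qd = 573 − 4p.
Supply slope: (278 − 283)/(85 − 86) = 5, so qs = 5p − 147.
Without the tax, 573 − 4p = 5p − 147 gives 9p = 720, so p* = $80 and q* = 253.
With the tax collected from producers, supply shifts: qs = 5(p − 18) − 147.
New equilibrium: buyers pay $90, producers receive $72, q = 213. (Wedge: pb − ps = 18.)
Burden on buyers: $10; on producers: $8. (They sum to $18.)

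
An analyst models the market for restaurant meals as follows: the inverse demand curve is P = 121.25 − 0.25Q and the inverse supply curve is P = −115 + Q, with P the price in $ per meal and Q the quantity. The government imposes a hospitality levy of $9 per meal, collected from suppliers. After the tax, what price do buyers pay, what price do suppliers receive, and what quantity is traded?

Buyers pay $75.8; suppliers receive $66.8; quantity = 181.8.

Inverting to Q(P) form: Qd = 485 − 4P; Qs = P + 115.
Before the tax: set 485 − 4P = P + 115 → P* = $74, Q* = 189.
With the tax collected from suppliers, supply shifts: Qs = (P − 9) + 115.
Solving gives Q = 181.8 with buyers paying $75.8 and suppliers receiving $66.8 (the $9 wedge).
The less price-elastic side of the market bears the larger share of a per-unit tax.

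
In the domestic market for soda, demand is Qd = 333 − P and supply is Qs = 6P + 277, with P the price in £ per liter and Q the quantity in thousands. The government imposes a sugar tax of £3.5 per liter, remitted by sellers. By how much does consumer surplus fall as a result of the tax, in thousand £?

Consumer surplus falls by £970.5 thousand.

Without the tax, 333 − P = 6P + 277 gives 7P = 56, so P* = £8 and Q* = 325.
With the tax collected from sellers, supply shifts: Qs = 6(P − 3.5) + 277.
Solving gives Q = 322 with consumers paying £11 and sellers receiving £7.5 (the £3.5 wedge).
ΔCS is the trapezoid between Q = 322 and Q = 325 of height £3: ½ · (325 + 322) · 3 = £970.5.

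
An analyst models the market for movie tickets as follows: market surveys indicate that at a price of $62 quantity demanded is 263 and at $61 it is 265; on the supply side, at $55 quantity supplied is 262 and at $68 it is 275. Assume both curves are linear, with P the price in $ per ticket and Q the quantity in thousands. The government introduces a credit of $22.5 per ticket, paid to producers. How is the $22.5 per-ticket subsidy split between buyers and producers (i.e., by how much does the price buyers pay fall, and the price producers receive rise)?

Demand slope: (265 − 263)/(61 − 62) = -2, so Qd = 387 − 2P.
Supply slope: (275 − 262)/(68 − 55) = 1, so Qs = P + 207.
Before the subsidy: set 387 − 2P = P + 207 → P* = $60, Q* = 267.
With a per-unit subsidy paid to producers, each receives P + 22.5 per unit sold, so supply becomes Qs = (P + 22.5) + 207.
New equilibrium: buyers pay $52.5, producers receive $75, Q = 282. (Wedge: Pb − Ps = −22.5.)
Gain to buyers: $7.5; to producers: $15. (They sum to $22.5.)

Buyers gain $7.5 per ticket; producers gain $15 per ticket.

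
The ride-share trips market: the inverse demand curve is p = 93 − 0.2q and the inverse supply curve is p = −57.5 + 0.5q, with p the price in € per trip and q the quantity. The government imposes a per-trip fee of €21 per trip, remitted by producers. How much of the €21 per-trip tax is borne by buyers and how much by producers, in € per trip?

Inverting to q(p) form: qd = 465 − 5p; qs = 2p + 115.
Before the tax: set 465 − 5p = 2p + 115 → p* = €50, q* = 215.
With the tax collected from producers, supply shifts: qs = 2(p − 21) + 115.
New equilibrium: buyers pay €56, producers receive €35, q = 185. (Wedge: pb − ps = 21.)
Burden on buyers: €6; on producers: €15. (They sum to €21.)
The less price-elastic side of the market bears the larger share of a per-unit tax.

Buyers bear €6 per trip; producers bear €15 per trip.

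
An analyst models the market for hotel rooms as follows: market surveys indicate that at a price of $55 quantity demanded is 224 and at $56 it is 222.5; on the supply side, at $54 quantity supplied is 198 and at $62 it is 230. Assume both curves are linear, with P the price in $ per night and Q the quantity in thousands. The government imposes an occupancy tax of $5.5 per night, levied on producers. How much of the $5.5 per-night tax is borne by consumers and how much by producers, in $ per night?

Consumers bear $4 per night; producers bear $1.5 per night.

Demand slope: (222.5 − 224)/(56 − 55) = -1.5, so Qd = 306.5 − 1.5P.
Supply slope: (230 − 198)/(62 − 54) = 4, so Qs = 4P − 18.
Without the tax, 306.5 − 1.5P = 4P − 18 gives 5.5P = 324.5, so P* = $59 and Q* = 218.
With the tax collected from producers, supply shifts: Qs = 4(P − 5.5) − 18.
New equilibrium: consumers pay $63, producers receive $57.5, Q = 212. (Wedge: Pb − Ps = 5.5.)
Burden on consumers: $4; on producers: $1.5. (They sum to $5.5.)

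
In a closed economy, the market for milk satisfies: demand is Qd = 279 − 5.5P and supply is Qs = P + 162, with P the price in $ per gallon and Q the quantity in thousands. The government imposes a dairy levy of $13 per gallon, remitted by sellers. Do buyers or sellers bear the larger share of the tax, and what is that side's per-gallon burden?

Without the tax, 279 − 5.5P = P + 162 gives 6.5P = 117, so P* = $18 and Q* = 180.
With the tax collected from sellers, supply shifts: Qs = (P − 13) + 162.
New equilibrium: buyers pay $20, sellers receive $7, Q = 169. (Wedge: Pb − Ps = 13.)
Per-gallon burden: buyers $2, sellers $11.
Sellers take the larger share because supply is less price-elastic here (demand slope 5.5 vs supply slope 1).
The less price-elastic side of the market bears the larger share of a per-unit tax.

Sellers bear the larger share: $11 per gallon.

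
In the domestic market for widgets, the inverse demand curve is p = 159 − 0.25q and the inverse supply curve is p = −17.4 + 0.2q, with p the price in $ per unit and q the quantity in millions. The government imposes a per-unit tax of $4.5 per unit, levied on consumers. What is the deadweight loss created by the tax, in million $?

Deadweight loss = $22.5 million.

Rewrite in direct form: qd = 636 − 4p and qs = 5p + 87.
Without the tax, 636 − 4p = 5p + 87 gives 9p = 549, so p* = $61 and q* = 392.
With the tax collected from consumers, demand (in seller-price terms) shifts: qd = 636 − 4(p + 4.5).
Solving gives q = 382 with consumers paying $63.5 and producers receiving $59 (the $4.5 wedge).
Quantity falls by |ΔQ| = |392 − 382| = 10.
DWL = ½ · t · |ΔQ| = ½ · 4.5 · 10 = $22.5.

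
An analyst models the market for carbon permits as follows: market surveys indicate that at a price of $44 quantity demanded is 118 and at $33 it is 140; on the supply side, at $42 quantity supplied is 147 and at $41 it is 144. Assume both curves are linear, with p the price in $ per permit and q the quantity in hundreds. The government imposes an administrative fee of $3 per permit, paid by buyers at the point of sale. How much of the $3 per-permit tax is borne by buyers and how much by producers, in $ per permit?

Buyers bear $1.8 per permit; producers bear $1.2 per permit.

Demand slope: (140 − 118)/(33 − 44) = -2, so qd = 206 − 2p.
Supply slope: (144 − 147)/(41 − 42) = 3, so qs = 3p + 21.
Without the tax, 206 − 2p = 3p + 21 gives 5p = 185, so p* = $37 and q* = 132.
With the tax collected from buyers, demand (in seller-price terms) shifts: qd = 206 − 2(p + 3).
Solving gives q = 128.4 with buyers paying $38.8 and producers receiving $35.8 (the $3 wedge).
Burden on buyers: $1.8; on producers: $1.2. (They sum to $3.)
The less price-elastic side of the market bears the larger share of a per-unit tax.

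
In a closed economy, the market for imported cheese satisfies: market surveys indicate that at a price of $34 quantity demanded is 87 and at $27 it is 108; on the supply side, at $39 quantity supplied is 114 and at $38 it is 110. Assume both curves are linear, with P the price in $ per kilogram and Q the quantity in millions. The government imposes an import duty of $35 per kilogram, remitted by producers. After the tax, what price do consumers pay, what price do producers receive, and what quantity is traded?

Consumers pay $53; producers receive $18; quantity = 30.

Demand slope: (108 − 87)/(27 − 34) = -3, so Qd = 189 − 3P.
Supply slope: (110 − 114)/(38 − 39) = 4, so Qs = 4P − 42.
Without the tax, 189 − 3P = 4P − 42 gives 7P = 231, so P* = $33 and Q* = 90.
With the tax collected from producers, supply shifts: Qs = 4(P − 35) − 42.
New equilibrium: consumers pay $53, producers receive $18, Q = 30. (Wedge: Pb − Ps = 35.)
The less price-elastic side of the market bears the larger share of a per-unit tax.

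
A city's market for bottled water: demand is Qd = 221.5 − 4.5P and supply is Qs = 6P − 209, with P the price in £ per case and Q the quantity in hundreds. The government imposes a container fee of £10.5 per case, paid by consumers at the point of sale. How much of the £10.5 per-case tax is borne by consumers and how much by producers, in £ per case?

Consumers bear £6 per case; producers bear £4.5 per case.

Without the tax, 221.5 − 4.5P = 6P − 209 gives 10.5P = 430.5, so P* = £41 and Q* = 37.
With the tax collected from consumers, demand (in seller-price terms) shifts: Qd = 221.5 − 4.5(P + 10.5).
New equilibrium: consumers pay £47, producers receive £36.5, Q = 10. (Wedge: Pb − Ps = 10.5.)
Burden on consumers: £6; on producers: £4.5. (They sum to £10.5.)
The less price-elastic side of the market bears the larger share of a per-unit tax.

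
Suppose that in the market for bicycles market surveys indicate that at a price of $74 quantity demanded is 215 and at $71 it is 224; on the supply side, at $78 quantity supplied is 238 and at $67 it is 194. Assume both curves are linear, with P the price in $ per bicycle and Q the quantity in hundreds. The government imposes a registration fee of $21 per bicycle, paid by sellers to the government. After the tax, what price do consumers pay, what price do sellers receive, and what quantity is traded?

Consumers pay $85; sellers receive $64; quantity = 182.

Demand slope: (224 − 215)/(71 − 74) = -3, so Qd = 437 − 3P.
Supply slope: (194 − 238)/(67 − 78) = 4, so Qs = 4P − 74.
Without the tax, 437 − 3P = 4P − 74 gives 7P = 511, so P* = $73 and Q* = 218.
With the tax collected from sellers, supply shifts: Qs = 4(P − 21) − 74.
New equilibrium: consumers pay $85, sellers receive $64, Q = 182. (Wedge: Pb − Ps = 21.)
The less price-elastic side of the market bears the larger share of a per-unit tax.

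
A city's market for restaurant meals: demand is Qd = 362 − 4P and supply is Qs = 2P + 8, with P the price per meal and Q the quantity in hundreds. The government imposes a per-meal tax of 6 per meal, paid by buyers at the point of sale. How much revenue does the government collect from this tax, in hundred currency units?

Without the tax, 362 − 4P = 2P + 8 gives 6P = 354, so P* = 59 and Q* = 126.
With the tax collected from buyers, demand (in seller-price terms) shifts: Qd = 362 − 4(P + 6).
New equilibrium: buyers pay 61, suppliers receive 55, Q = 118. (Wedge: Pb − Ps = 6.)
Revenue = t · Q = 6 · 118 = 708.

Tax revenue = 708 hundred.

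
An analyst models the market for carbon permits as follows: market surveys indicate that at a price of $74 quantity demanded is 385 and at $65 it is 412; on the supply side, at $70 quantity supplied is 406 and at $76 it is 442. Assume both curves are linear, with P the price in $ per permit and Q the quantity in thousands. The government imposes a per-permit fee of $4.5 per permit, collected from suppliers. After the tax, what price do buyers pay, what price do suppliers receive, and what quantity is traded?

Demand slope: (412 − 385)/(65 − 74) = -3, so Qd = 607 − 3P.
Supply slope: (442 − 406)/(76 − 70) = 6, so Qs = 6P − 14.
Without the tax, 607 − 3P = 6P − 14 gives 9P = 621, so P* = $69 and Q* = 400.
With the tax collected from suppliers, supply shifts: Qs = 6(P − 4.5) − 14.
Solving gives Q = 391 with buyers paying $72 and suppliers receiving $67.5 (the $4.5 wedge).

Buyers pay $72; suppliers receive $67.5; quantity = 391.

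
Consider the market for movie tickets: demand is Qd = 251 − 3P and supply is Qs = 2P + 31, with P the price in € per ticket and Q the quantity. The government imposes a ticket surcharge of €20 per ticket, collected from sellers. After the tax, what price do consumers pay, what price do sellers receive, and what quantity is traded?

Without the tax, 251 − 3P = 2P + 31 gives 5P = 220, so P* = €44 and Q* = 119.
With the tax collected from sellers, supply shifts: Qs = 2(P − 20) + 31.
New equilibrium: consumers pay €52, sellers receive €32, Q = 95. (Wedge: Pb − Ps = 20.)
The less price-elastic side of the market bears the larger share of a per-unit tax.

Consumers pay €52; sellers receive €32; quantity = 95.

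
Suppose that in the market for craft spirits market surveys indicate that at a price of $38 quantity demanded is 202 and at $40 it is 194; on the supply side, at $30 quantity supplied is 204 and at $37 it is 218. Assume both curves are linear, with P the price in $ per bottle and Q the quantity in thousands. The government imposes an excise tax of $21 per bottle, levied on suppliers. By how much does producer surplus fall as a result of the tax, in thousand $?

Producer surplus falls by $2800 thousand.

Demand slope: (194 − 202)/(40 − 38) = -4, so Qd = 354 − 4P.
Supply slope: (218 − 204)/(37 − 30) = 2, so Qs = 2P + 144.
Before the tax: set 354 − 4P = 2P + 144 → P* = $35, Q* = 214.
With the tax collected from suppliers, supply shifts: Qs = 2(P − 21) + 144.
Solving gives Q = 186 with consumers paying $42 and suppliers receiving $21 (the $21 wedge).
ΔPS is the trapezoid between Q = 186 and Q = 214 of height $14: ½ · (214 + 186) · 14 = $2800.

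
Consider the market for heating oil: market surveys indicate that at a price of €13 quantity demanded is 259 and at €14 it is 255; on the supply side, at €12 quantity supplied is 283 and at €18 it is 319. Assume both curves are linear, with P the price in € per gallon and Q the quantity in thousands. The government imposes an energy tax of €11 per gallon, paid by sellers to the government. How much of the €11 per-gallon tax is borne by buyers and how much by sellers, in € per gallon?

Demand slope: (255 − 259)/(14 − 13) = -4, so Qd = 311 − 4P.
Supply slope: (319 − 283)/(18 − 12) = 6, so Qs = 6P + 211.
Without the tax, 311 − 4P = 6P + 211 gives 10P = 100, so P* = €10 and Q* = 271.
With the tax collected from sellers, supply shifts: Qs = 6(P − 11) + 211.
New equilibrium: buyers pay €16.6, sellers receive €5.6, Q = 244.6. (Wedge: Pb − Ps = 11.)
Burden on buyers: €6.6; on sellers: €4.4. (They sum to €11.)

Buyers bear €6.6 per gallon; sellers bear €4.4 per gallon.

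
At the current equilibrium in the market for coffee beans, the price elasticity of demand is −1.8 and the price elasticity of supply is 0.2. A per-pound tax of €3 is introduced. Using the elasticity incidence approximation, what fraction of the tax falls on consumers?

Incidence ratio: consumers' share ≈ εs / (εs + |εd|) = 0.2 / (0.2 + 1.8) = 0.1.
Supply is the less elastic side, so consumers bear the smaller share.

Consumers' share ≈ 0.1.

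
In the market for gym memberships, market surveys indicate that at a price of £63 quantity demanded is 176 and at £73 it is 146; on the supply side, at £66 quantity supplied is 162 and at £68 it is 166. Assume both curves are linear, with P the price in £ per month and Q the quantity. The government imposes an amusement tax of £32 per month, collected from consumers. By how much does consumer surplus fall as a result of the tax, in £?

Demand slope: (146 − 176)/(73 − 63) = -3, so Qd = 365 − 3P.
Supply slope: (166 − 162)/(68 − 66) = 2, so Qs = 2P + 30.
Before the tax: set 365 − 3P = 2P + 30 → P* = £67, Q* = 164.
With the tax collected from consumers, demand (in seller-price terms) shifts: Qd = 365 − 3(P + 32).
New equilibrium: consumers pay £79.8, producers receive £47.8, Q = 125.6. (Wedge: Pb − Ps = 32.)
ΔCS is the trapezoid between Q = 125.6 and Q = 164 of height £12.8: ½ · (164 + 125.6) · 12.8 = £1853.44.

Consumer surplus falls by £1853.44.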